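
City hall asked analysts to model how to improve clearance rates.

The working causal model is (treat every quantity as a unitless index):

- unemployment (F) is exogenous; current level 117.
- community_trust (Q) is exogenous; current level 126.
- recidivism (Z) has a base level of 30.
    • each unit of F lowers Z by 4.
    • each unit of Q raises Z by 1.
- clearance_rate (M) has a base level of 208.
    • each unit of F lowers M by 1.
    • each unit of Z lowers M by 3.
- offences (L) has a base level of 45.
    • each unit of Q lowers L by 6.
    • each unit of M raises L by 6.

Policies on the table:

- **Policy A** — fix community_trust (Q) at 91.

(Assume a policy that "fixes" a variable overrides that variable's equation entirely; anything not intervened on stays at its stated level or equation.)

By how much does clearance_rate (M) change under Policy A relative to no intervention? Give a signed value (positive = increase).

105

Baseline:
  F = 117
  Q = 126
  Z = 30 − 4·117 + 126 = -312
  M = 208 − 117 − 3·(-312) = 1027
Policy A (Q := 91):
  F = 117
  Q = 91
  Z = 30 − 4·117 + 91 = -347
  M = 208 − 117 − 3·(-347) = 1132
Change in M: 1132 − 1027 = 105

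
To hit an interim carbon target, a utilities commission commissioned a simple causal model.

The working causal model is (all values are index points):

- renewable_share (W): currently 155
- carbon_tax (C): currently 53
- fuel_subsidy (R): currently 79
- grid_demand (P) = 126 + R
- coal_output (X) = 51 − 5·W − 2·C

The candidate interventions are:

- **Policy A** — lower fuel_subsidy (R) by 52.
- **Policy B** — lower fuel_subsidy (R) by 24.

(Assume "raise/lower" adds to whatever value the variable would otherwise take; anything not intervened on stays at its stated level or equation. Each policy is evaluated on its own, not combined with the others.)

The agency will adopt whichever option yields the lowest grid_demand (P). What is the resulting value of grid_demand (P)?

Policy A (R − 52):
  R = 79 − 52 = 27
  P = 126 + 27 = 153
Policy B (R − 24):
  R = 79 − 24 = 55
  P = 126 + 55 = 181
Comparing — Policy A: P=153, Policy B: P=181. Lowest is 153 (Policy A).

153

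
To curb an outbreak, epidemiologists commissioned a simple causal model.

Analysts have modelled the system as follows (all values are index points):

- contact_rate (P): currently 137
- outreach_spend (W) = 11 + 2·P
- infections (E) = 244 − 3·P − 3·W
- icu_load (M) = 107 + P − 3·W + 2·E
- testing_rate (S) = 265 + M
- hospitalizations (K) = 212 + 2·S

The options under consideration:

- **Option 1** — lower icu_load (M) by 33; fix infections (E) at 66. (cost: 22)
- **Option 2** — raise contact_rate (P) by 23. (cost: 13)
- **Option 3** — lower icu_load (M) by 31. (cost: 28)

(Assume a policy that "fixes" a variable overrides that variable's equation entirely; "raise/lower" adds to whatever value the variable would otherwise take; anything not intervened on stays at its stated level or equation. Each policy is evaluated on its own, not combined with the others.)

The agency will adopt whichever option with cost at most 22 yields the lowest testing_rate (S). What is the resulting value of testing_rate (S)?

-2919

Option 1 (M − 33, E := 66):
  P = 137
  W = 11 + 2·137 = 285
  E = 66
  M = 107 + 137 − 3·285 + 2·66 (−33 from intervention) = -512
  S = 265 + (-512) = -247
Option 2 (P + 23):
  P = 137 + 23 = 160
  W = 11 + 2·160 = 331
  E = 244 − 3·160 − 3·331 = -1229
  M = 107 + 160 − 3·331 + 2·(-1229) = -3184
  S = 265 + (-3184) = -2919
Comparing — Option 1: S=-247, Option 2: S=-2919. Lowest is -2919 (Option 2).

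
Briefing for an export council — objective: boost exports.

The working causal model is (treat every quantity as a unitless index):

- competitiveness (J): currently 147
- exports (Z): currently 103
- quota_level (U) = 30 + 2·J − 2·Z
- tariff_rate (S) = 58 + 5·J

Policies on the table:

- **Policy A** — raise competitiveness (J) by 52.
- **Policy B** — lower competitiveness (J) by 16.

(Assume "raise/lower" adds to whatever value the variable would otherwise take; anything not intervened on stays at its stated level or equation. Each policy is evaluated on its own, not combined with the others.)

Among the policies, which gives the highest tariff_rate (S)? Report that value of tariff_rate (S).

1053

Policy A (J + 52):
  J = 147 + 52 = 199
  S = 58 + 5·199 = 1053
Policy B (J − 16):
  J = 147 − 16 = 131
  S = 58 + 5·131 = 713
Comparing — Policy A: S=1053, Policy B: S=713. Highest is 1053 (Policy A).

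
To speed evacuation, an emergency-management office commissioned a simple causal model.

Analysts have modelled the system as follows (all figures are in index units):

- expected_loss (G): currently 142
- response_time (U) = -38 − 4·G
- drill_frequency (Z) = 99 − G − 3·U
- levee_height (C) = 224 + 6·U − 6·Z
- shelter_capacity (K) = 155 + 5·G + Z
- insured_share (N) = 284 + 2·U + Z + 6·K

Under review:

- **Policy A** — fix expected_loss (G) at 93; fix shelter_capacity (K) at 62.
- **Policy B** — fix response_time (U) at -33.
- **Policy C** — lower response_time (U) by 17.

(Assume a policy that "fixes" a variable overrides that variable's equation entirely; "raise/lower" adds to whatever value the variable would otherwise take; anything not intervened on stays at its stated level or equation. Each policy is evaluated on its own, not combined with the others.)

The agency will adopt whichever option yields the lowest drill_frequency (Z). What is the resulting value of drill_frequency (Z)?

56

Policy A (G := 93, K := 62):
  G = 93
  U = -38 − 4·93 = -410
  Z = 99 − 93 − 3·(-410) = 1236
Policy B (U := -33):
  G = 142
  U = -33
  Z = 99 − 142 − 3·(-33) = 56
Policy C (U − 17):
  G = 142
  U = -38 − 4·142 (−17 from intervention) = -623
  Z = 99 − 142 − 3·(-623) = 1826
Comparing — Policy A: Z=1236, Policy B: Z=56, Policy C: Z=1826. Lowest is 56 (Policy B).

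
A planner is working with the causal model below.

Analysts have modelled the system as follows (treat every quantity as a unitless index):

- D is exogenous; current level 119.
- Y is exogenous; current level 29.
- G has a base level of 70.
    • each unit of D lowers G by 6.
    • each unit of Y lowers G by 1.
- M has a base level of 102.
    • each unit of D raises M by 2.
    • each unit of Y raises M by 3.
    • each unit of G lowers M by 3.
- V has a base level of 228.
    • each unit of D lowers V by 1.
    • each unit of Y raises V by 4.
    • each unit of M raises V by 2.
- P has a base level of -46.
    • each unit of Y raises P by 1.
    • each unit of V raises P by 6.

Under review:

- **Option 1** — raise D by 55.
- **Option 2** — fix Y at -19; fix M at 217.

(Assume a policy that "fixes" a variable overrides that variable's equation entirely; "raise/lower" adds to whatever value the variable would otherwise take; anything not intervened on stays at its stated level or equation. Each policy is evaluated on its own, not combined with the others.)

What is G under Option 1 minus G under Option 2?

-378

Option 1 (D + 55):
  D = 119 + 55 = 174
  Y = 29
  G = 70 − 6·174 − 29 = -1003
Option 2 (Y := -19, M := 217):
  D = 119
  Y = -19
  G = 70 − 6·119 − (-19) = -625
G: -1003 − (-625) = -378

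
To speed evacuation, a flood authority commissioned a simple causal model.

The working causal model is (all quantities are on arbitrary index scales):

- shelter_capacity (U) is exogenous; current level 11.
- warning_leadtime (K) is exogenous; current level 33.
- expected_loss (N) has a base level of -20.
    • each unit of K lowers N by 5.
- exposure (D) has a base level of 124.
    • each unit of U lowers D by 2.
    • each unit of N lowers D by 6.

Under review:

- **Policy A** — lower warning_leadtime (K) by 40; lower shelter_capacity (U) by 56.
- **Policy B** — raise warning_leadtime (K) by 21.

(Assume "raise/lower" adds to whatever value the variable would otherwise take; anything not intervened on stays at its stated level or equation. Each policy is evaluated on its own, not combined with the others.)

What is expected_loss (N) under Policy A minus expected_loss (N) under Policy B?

Policy A (K − 40, U − 56):
  K = 33 − 40 = -7
  N = -20 − 5·(-7) = 15
Policy B (K + 21):
  K = 33 + 21 = 54
  N = -20 − 5·54 = -290
N: 15 − (-290) = 305

305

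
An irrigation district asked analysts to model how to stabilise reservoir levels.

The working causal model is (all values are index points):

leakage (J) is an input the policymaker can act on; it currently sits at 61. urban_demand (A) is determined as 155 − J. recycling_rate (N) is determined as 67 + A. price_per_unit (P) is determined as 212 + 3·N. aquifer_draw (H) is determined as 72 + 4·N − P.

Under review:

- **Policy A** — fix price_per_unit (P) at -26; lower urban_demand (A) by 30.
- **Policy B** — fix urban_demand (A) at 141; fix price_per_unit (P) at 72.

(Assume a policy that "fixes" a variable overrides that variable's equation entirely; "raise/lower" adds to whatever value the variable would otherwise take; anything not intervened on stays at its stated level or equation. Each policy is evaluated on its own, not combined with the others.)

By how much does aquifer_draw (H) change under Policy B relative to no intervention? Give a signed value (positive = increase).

Baseline:
  J = 61
  A = 155 − 61 = 94
  N = 67 + 94 = 161
  P = 212 + 3·161 = 695
  H = 72 + 4·161 − 695 = 21
Policy B (A := 141, P := 72):
  J = 61
  A = 141
  N = 67 + 141 = 208
  P = 72
  H = 72 + 4·208 − 72 = 832
Change in H: 832 − 21 = 811

811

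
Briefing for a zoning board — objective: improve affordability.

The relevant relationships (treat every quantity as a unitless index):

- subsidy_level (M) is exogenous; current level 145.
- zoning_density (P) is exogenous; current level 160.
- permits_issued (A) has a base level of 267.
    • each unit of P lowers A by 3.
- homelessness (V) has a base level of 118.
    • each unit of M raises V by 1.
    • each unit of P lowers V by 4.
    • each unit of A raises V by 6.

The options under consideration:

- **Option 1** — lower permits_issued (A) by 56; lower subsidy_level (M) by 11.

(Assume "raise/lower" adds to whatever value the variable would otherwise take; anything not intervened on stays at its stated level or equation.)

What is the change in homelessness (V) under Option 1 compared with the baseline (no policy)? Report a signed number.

Baseline:
  M = 145
  P = 160
  A = 267 − 3·160 = -213
  V = 118 + 145 − 4·160 + 6·(-213) = -1655
Option 1 (A − 56, M − 11):
  M = 145 − 11 = 134
  P = 160
  A = 267 − 3·160 (−56 from intervention) = -269
  V = 118 + 134 − 4·160 + 6·(-269) = -2002
Change in V: -2002 − (-1655) = -347

-347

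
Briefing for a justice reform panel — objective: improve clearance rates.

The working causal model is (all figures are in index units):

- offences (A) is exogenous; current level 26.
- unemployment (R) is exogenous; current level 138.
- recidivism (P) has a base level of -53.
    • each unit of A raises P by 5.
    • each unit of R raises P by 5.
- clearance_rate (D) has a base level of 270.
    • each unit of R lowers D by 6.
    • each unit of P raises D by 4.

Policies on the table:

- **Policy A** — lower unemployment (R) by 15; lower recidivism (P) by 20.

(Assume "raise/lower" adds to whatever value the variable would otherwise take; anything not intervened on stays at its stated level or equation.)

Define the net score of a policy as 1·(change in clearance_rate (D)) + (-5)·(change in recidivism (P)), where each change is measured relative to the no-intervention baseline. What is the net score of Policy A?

Baseline:
  A = 26
  R = 138
  P = -53 + 5·26 + 5·138 = 767
  D = 270 − 6·138 + 4·767 = 2510
Policy A (R − 15, P − 20):
  A = 26
  R = 138 − 15 = 123
  P = -53 + 5·26 + 5·123 (−20 from intervention) = 672
  D = 270 − 6·123 + 4·672 = 2220
ΔD = 2220 − 2510 = -290; ΔP = 672 − 767 = -95
Score = 1·(-290) + (-5)·(-95) = 185

185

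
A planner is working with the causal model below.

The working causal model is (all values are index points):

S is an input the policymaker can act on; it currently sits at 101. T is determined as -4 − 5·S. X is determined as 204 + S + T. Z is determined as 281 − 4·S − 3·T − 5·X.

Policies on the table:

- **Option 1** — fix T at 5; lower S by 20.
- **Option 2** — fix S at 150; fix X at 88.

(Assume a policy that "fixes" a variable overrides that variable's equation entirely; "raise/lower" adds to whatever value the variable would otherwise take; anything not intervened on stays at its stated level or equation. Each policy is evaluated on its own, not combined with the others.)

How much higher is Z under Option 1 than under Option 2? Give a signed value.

-3011

Option 1 (T := 5, S − 20):
  S = 101 − 20 = 81
  T = 5
  X = 204 + 81 + 5 = 290
  Z = 281 − 4·81 − 3·5 − 5·290 = -1508
Option 2 (S := 150, X := 88):
  S = 150
  T = -4 − 5·150 = -754
  X = 88
  Z = 281 − 4·150 − 3·(-754) − 5·88 = 1503
Z: -1508 − 1503 = -3011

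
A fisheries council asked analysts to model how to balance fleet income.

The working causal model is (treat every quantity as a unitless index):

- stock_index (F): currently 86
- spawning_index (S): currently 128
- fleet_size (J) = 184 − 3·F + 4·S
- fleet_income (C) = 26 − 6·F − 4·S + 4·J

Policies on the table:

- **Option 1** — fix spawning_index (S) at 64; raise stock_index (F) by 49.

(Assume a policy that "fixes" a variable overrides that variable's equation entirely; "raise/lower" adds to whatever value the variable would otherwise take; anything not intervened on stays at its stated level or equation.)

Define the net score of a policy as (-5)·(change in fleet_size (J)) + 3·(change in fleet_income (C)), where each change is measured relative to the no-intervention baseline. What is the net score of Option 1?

-2935

Baseline:
  F = 86
  S = 128
  J = 184 − 3·86 + 4·128 = 438
  C = 26 − 6·86 − 4·128 + 4·438 = 750
Option 1 (S := 64, F + 49):
  F = 86 + 49 = 135
  S = 64
  J = 184 − 3·135 + 4·64 = 35
  C = 26 − 6·135 − 4·64 + 4·35 = -900
ΔJ = 35 − 438 = -403; ΔC = -900 − 750 = -1650
Score = (-5)·(-403) + 3·(-1650) = -2935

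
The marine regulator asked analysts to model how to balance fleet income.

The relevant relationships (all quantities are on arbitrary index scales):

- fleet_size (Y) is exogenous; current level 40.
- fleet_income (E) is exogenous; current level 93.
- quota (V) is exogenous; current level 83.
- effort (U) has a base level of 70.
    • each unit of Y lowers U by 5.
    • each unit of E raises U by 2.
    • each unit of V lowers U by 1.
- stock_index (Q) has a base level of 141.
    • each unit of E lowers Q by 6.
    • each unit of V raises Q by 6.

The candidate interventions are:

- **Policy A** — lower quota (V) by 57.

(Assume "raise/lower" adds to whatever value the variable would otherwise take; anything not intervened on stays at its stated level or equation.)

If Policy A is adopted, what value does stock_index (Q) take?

Policy A (V − 57):
  E = 93
  V = 83 − 57 = 26
  Q = 141 − 6·93 + 6·26 = -261

-261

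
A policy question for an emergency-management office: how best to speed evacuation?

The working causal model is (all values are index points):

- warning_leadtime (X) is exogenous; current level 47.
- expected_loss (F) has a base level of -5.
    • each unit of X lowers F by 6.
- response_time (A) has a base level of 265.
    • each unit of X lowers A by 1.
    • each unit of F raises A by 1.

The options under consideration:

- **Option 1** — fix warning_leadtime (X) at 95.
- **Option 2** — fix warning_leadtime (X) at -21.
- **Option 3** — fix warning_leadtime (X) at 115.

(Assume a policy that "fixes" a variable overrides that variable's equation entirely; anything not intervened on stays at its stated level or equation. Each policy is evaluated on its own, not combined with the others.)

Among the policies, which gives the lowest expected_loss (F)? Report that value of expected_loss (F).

Option 1 (X := 95):
  X = 95
  F = -5 − 6·95 = -575
Option 2 (X := -21):
  X = -21
  F = -5 − 6·(-21) = 121
Option 3 (X := 115):
  X = 115
  F = -5 − 6·115 = -695
Comparing — Option 1: F=-575, Option 2: F=121, Option 3: F=-695. Lowest is -695 (Option 3).

-695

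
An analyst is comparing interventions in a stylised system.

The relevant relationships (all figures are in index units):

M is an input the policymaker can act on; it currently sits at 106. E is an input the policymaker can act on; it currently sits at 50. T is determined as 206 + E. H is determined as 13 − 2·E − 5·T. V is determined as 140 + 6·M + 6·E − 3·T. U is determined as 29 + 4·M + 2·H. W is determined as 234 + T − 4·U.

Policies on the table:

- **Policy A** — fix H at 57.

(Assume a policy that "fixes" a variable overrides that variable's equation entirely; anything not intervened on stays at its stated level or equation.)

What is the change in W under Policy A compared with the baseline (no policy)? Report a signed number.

Baseline:
  M = 106
  E = 50
  T = 206 + 50 = 256
  H = 13 − 2·50 − 5·256 = -1367
  U = 29 + 4·106 + 2·(-1367) = -2281
  W = 234 + 256 − 4·(-2281) = 9614
Policy A (H := 57):
  M = 106
  E = 50
  T = 206 + 50 = 256
  H = 57
  U = 29 + 4·106 + 2·57 = 567
  W = 234 + 256 − 4·567 = -1778
Change in W: -1778 − 9614 = -11392

-11392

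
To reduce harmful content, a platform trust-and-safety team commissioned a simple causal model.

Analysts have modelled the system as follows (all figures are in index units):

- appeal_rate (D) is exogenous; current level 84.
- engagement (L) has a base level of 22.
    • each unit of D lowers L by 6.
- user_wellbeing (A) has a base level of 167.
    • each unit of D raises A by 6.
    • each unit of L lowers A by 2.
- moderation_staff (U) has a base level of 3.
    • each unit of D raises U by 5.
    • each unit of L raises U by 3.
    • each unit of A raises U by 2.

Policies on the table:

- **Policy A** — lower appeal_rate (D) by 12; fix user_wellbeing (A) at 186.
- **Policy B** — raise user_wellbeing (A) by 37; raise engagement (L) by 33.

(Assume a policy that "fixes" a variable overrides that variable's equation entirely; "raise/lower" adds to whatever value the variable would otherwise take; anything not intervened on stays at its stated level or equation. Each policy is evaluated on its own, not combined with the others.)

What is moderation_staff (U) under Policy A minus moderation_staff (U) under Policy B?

-2783

Policy A (D − 12, A := 186):
  D = 84 − 12 = 72
  L = 22 − 6·72 = -410
  A = 186
  U = 3 + 5·72 + 3·(-410) + 2·186 = -495
Policy B (A + 37, L + 33):
  D = 84
  L = 22 − 6·84 (+33 from intervention) = -449
  A = 167 + 6·84 − 2·(-449) (+37 from intervention) = 1606
  U = 3 + 5·84 + 3·(-449) + 2·1606 = 2288
U: -495 − 2288 = -2783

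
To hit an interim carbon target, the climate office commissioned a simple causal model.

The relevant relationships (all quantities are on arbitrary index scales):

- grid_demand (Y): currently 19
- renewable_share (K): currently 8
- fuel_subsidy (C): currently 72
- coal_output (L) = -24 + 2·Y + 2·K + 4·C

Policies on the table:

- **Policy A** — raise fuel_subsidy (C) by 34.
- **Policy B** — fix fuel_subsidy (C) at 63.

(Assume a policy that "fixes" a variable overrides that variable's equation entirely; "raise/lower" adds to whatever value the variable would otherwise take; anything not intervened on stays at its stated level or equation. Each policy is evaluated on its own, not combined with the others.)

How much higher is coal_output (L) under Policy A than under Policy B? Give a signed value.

172

Policy A (C + 34):
  Y = 19
  K = 8
  C = 72 + 34 = 106
  L = -24 + 2·19 + 2·8 + 4·106 = 454
Policy B (C := 63):
  Y = 19
  K = 8
  C = 63
  L = -24 + 2·19 + 2·8 + 4·63 = 282
L: 454 − 282 = 172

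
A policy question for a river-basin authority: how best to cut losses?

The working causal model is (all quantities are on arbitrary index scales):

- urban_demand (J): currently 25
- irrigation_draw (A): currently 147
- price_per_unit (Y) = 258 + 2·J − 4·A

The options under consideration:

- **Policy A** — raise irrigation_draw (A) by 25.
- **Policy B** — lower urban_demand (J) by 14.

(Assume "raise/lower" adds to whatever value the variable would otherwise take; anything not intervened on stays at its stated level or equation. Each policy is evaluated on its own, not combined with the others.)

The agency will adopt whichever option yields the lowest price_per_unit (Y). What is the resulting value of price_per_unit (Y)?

Policy A (A + 25):
  J = 25
  A = 147 + 25 = 172
  Y = 258 + 2·25 − 4·172 = -380
Policy B (J − 14):
  J = 25 − 14 = 11
  A = 147
  Y = 258 + 2·11 − 4·147 = -308
Comparing — Policy A: Y=-380, Policy B: Y=-308. Lowest is -380 (Policy A).

-380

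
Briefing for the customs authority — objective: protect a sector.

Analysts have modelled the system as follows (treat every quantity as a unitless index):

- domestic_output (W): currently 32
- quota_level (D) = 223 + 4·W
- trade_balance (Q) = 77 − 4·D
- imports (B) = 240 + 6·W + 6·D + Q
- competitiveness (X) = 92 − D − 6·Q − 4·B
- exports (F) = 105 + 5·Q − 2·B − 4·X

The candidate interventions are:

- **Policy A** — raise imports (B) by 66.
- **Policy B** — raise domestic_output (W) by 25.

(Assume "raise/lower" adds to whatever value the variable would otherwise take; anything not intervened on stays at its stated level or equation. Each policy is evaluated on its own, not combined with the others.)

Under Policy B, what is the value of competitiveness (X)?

3759

Policy B (W + 25):
  W = 32 + 25 = 57
  D = 223 + 4·57 = 451
  Q = 77 − 4·451 = -1727
  B = 240 + 6·57 + 6·451 + (-1727) = 1561
  X = 92 − 451 − 6·(-1727) − 4·1561 = 3759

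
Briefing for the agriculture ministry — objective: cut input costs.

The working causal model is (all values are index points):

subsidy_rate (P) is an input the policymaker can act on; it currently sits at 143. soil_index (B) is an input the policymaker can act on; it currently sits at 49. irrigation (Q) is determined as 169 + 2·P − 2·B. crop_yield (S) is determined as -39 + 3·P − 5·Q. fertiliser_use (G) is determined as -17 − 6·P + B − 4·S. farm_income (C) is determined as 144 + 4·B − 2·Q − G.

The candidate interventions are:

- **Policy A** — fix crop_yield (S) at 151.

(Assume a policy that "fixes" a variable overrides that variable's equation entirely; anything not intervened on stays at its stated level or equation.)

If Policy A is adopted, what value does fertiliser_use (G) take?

Policy A (S := 151):
  P = 143
  B = 49
  Q = 169 + 2·143 − 2·49 = 357
  S = 151
  G = -17 − 6·143 + 49 − 4·151 = -1430

-1430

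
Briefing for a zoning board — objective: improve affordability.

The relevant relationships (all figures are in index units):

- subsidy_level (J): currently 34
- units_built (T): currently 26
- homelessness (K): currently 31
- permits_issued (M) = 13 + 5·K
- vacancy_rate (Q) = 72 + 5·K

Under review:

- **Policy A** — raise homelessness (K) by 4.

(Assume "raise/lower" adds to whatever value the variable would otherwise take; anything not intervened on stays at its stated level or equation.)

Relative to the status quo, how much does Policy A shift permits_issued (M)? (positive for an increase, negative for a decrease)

Baseline:
  K = 31
  M = 13 + 5·31 = 168
Policy A (K + 4):
  K = 31 + 4 = 35
  M = 13 + 5·35 = 188
Change in M: 188 − 168 = 20

20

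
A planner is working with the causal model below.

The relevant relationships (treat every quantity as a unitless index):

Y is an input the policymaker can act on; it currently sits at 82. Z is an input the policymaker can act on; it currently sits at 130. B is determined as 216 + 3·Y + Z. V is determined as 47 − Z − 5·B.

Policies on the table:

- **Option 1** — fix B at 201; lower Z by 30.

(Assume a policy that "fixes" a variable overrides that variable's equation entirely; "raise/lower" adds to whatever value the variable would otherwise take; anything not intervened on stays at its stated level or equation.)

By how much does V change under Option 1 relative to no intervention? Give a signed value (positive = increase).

1985

Baseline:
  Y = 82
  Z = 130
  B = 216 + 3·82 + 130 = 592
  V = 47 − 130 − 5·592 = -3043
Option 1 (B := 201, Z − 30):
  Y = 82
  Z = 130 − 30 = 100
  B = 201
  V = 47 − 100 − 5·201 = -1058
Change in V: -1058 − (-3043) = 1985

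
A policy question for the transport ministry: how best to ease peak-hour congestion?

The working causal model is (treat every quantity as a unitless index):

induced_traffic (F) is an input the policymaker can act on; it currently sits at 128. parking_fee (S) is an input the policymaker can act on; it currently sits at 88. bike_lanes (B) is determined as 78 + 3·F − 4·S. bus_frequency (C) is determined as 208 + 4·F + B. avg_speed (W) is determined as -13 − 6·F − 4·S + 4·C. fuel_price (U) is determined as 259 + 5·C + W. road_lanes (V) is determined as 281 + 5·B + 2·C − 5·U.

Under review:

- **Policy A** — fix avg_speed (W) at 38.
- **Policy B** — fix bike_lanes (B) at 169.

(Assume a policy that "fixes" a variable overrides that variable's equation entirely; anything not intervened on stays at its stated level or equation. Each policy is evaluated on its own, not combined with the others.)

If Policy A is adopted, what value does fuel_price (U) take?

Policy A (W := 38):
  F = 128
  S = 88
  B = 78 + 3·128 − 4·88 = 110
  C = 208 + 4·128 + 110 = 830
  W = 38
  U = 259 + 5·830 + 38 = 4447

4447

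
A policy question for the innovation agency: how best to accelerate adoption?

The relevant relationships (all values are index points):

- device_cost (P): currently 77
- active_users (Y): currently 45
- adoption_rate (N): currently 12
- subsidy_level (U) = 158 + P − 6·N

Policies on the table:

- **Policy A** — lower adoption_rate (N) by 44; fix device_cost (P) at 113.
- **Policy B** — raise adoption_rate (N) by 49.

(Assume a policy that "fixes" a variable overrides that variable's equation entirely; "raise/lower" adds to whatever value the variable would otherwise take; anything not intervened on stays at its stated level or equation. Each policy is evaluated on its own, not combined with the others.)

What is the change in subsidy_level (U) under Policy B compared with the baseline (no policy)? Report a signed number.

-294

Baseline:
  P = 77
  N = 12
  U = 158 + 77 − 6·12 = 163
Policy B (N + 49):
  P = 77
  N = 12 + 49 = 61
  U = 158 + 77 − 6·61 = -131
Change in U: -131 − 163 = -294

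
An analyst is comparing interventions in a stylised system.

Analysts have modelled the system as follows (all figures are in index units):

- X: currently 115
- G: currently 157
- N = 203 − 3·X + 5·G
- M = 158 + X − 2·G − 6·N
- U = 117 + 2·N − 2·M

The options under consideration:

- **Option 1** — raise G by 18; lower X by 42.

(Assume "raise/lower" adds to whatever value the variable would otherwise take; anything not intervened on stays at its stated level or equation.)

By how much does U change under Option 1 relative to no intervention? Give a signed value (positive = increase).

3180

Baseline:
  X = 115
  G = 157
  N = 203 − 3·115 + 5·157 = 643
  M = 158 + 115 − 2·157 − 6·643 = -3899
  U = 117 + 2·643 − 2·(-3899) = 9201
Option 1 (G + 18, X − 42):
  X = 115 − 42 = 73
  G = 157 + 18 = 175
  N = 203 − 3·73 + 5·175 = 859
  M = 158 + 73 − 2·175 − 6·859 = -5273
  U = 117 + 2·859 − 2·(-5273) = 12381
Change in U: 12381 − 9201 = 3180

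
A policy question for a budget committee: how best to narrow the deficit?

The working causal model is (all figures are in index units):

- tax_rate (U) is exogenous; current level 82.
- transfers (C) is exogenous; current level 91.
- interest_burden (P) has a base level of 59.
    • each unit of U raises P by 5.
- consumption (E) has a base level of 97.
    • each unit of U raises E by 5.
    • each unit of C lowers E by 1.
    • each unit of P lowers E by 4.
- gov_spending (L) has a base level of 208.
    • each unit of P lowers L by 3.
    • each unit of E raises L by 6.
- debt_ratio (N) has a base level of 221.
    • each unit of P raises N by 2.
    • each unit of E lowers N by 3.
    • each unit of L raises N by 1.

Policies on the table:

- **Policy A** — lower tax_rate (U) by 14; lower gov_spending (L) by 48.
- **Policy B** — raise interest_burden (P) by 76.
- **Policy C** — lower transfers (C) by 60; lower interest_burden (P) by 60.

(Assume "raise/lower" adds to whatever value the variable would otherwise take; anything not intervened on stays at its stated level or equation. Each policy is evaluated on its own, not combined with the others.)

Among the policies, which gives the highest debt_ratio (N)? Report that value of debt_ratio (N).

-3460

Policy A (U − 14, L − 48):
  U = 82 − 14 = 68
  C = 91
  P = 59 + 5·68 = 399
  E = 97 + 5·68 − 91 − 4·399 = -1250
  L = 208 − 3·399 + 6·(-1250) (−48 from intervention) = -8537
  N = 221 + 2·399 − 3·(-1250) + (-8537) = -3768
Policy B (P + 76):
  U = 82
  C = 91
  P = 59 + 5·82 (+76 from intervention) = 545
  E = 97 + 5·82 − 91 − 4·545 = -1764
  L = 208 − 3·545 + 6·(-1764) = -12011
  N = 221 + 2·545 − 3·(-1764) + (-12011) = -5408
Policy C (C − 60, P − 60):
  U = 82
  C = 91 − 60 = 31
  P = 59 + 5·82 (−60 from intervention) = 409
  E = 97 + 5·82 − 31 − 4·409 = -1160
  L = 208 − 3·409 + 6·(-1160) = -7979
  N = 221 + 2·409 − 3·(-1160) + (-7979) = -3460
Comparing — Policy A: N=-3768, Policy B: N=-5408, Policy C: N=-3460. Highest is -3460 (Policy C).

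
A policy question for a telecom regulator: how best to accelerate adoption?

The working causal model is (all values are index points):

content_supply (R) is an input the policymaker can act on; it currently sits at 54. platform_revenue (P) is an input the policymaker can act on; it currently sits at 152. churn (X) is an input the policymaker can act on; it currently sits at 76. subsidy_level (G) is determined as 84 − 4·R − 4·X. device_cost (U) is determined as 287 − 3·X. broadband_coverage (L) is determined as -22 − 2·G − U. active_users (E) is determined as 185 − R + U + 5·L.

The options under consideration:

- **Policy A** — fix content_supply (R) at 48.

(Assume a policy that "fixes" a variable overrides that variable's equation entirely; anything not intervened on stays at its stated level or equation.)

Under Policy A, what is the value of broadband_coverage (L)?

Policy A (R := 48):
  R = 48
  X = 76
  G = 84 − 4·48 − 4·76 = -412
  U = 287 − 3·76 = 59
  L = -22 − 2·(-412) − 59 = 743

743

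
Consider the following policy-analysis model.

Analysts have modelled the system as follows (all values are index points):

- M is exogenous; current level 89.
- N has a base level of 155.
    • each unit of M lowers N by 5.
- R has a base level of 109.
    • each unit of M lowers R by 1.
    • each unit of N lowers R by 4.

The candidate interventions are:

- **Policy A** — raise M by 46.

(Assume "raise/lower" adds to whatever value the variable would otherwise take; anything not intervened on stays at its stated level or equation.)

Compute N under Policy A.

-520

Policy A (M + 46):
  M = 89 + 46 = 135
  N = 155 − 5·135 = -520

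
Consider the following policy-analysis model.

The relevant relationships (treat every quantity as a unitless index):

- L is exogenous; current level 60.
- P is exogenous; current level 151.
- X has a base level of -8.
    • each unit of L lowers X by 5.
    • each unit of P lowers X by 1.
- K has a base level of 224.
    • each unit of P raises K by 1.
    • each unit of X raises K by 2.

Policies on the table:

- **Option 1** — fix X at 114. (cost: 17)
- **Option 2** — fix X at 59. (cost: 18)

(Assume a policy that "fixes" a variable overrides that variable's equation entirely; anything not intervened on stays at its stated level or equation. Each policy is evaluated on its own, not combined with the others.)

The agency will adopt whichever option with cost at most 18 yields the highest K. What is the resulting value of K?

Option 1 (X := 114):
  L = 60
  P = 151
  X = 114
  K = 224 + 151 + 2·114 = 603
Option 2 (X := 59):
  L = 60
  P = 151
  X = 59
  K = 224 + 151 + 2·59 = 493
Comparing — Option 1: K=603, Option 2: K=493. Highest is 603 (Option 1).

603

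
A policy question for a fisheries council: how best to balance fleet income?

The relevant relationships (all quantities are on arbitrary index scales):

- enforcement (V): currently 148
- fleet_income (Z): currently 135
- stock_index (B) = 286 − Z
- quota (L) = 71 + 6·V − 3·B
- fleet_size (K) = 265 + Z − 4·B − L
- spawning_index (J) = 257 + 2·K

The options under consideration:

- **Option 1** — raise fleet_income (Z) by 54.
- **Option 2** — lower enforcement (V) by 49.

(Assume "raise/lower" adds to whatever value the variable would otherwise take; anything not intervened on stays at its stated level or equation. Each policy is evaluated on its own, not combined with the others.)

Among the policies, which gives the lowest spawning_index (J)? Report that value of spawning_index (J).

Option 1 (Z + 54):
  V = 148
  Z = 135 + 54 = 189
  B = 286 − 189 = 97
  L = 71 + 6·148 − 3·97 = 668
  K = 265 + 189 − 4·97 − 668 = -602
  J = 257 + 2·(-602) = -947
Option 2 (V − 49):
  V = 148 − 49 = 99
  Z = 135
  B = 286 − 135 = 151
  L = 71 + 6·99 − 3·151 = 212
  K = 265 + 135 − 4·151 − 212 = -416
  J = 257 + 2·(-416) = -575
Comparing — Option 1: J=-947, Option 2: J=-575. Lowest is -947 (Option 1).

-947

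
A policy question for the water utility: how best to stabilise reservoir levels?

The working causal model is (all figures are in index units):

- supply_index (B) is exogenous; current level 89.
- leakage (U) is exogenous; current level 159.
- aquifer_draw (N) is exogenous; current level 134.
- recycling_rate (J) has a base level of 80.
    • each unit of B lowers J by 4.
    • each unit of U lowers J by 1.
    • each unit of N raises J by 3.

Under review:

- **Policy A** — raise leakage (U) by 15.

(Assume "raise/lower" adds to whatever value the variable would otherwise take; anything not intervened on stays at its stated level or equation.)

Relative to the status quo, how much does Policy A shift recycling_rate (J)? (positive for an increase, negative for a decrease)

-15

Baseline:
  B = 89
  U = 159
  N = 134
  J = 80 − 4·89 − 159 + 3·134 = -33
Policy A (U + 15):
  B = 89
  U = 159 + 15 = 174
  N = 134
  J = 80 − 4·89 − 174 + 3·134 = -48
Change in J: -48 − (-33) = -15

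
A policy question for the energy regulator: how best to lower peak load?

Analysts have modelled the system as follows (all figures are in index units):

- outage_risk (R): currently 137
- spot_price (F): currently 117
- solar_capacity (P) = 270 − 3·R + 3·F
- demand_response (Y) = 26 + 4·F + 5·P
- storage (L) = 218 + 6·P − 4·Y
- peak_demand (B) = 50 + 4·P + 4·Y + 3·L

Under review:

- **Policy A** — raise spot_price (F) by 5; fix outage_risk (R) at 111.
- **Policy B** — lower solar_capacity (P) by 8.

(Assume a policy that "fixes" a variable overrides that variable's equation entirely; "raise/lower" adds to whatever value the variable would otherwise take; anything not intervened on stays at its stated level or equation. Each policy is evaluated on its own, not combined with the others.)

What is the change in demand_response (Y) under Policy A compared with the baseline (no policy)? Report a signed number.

Baseline:
  R = 137
  F = 117
  P = 270 − 3·137 + 3·117 = 210
  Y = 26 + 4·117 + 5·210 = 1544
Policy A (F + 5, R := 111):
  R = 111
  F = 117 + 5 = 122
  P = 270 − 3·111 + 3·122 = 303
  Y = 26 + 4·122 + 5·303 = 2029
Change in Y: 2029 − 1544 = 485

485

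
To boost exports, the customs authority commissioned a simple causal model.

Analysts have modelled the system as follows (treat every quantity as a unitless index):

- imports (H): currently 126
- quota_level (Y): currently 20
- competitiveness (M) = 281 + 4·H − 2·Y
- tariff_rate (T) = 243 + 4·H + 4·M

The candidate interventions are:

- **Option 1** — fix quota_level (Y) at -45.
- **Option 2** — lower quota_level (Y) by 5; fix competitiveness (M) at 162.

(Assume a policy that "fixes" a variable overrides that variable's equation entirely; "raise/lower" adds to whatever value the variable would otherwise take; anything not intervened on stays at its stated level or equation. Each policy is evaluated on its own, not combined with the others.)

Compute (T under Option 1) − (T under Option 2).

Option 1 (Y := -45):
  H = 126
  Y = -45
  M = 281 + 4·126 − 2·(-45) = 875
  T = 243 + 4·126 + 4·875 = 4247
Option 2 (Y − 5, M := 162):
  H = 126
  Y = 20 − 5 = 15
  M = 162
  T = 243 + 4·126 + 4·162 = 1395
T: 4247 − 1395 = 2852

2852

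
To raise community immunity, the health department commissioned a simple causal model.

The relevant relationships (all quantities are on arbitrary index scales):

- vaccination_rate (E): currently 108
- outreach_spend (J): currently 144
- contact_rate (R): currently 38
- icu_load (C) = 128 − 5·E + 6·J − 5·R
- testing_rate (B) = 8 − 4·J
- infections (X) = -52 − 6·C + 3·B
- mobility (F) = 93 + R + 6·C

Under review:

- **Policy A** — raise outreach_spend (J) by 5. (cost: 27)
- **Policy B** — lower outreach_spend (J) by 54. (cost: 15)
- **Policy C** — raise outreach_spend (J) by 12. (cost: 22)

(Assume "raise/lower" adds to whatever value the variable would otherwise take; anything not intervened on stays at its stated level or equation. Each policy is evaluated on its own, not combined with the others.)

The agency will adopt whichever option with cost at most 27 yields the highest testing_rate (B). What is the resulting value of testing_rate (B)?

Policy A (J + 5):
  J = 144 + 5 = 149
  B = 8 − 4·149 = -588
Policy B (J − 54):
  J = 144 − 54 = 90
  B = 8 − 4·90 = -352
Policy C (J + 12):
  J = 144 + 12 = 156
  B = 8 − 4·156 = -616
Comparing — Policy A: B=-588, Policy B: B=-352, Policy C: B=-616. Highest is -352 (Policy B).

-352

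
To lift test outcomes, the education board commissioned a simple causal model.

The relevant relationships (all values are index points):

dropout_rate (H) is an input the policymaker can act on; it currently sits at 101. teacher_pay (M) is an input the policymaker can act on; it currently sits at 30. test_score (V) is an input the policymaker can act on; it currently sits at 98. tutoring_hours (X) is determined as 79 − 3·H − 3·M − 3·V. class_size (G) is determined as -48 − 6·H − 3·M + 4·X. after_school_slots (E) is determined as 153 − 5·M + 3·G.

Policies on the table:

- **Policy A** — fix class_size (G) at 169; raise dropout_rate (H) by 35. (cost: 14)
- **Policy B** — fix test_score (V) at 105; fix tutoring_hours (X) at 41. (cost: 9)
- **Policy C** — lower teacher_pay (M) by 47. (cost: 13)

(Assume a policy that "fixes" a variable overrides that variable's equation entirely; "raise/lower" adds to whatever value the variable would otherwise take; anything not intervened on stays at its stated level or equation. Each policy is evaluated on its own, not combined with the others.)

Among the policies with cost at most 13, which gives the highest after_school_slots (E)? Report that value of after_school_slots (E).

-1737

Policy B (V := 105, X := 41):
  H = 101
  M = 30
  V = 105
  X = 41
  G = -48 − 6·101 − 3·30 + 4·41 = -580
  E = 153 − 5·30 + 3·(-580) = -1737
Policy C (M − 47):
  H = 101
  M = 30 − 47 = -17
  V = 98
  X = 79 − 3·101 − 3·(-17) − 3·98 = -467
  G = -48 − 6·101 − 3·(-17) + 4·(-467) = -2471
  E = 153 − 5·(-17) + 3·(-2471) = -7175
Comparing — Policy B: E=-1737, Policy C: E=-7175. Highest is -1737 (Policy B).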